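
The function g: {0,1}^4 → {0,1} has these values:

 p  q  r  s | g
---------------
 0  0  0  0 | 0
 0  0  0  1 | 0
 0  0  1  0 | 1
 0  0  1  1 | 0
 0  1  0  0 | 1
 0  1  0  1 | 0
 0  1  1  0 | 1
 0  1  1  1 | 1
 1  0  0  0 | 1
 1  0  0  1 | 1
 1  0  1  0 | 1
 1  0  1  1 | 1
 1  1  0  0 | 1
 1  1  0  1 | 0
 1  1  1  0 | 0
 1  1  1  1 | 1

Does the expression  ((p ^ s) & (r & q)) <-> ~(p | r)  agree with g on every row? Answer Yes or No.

Check the formula against g row by row:
  p=0, q=0, r=0, s=0: formula gives 0, g = 0 ✓
  p=0, q=0, r=0, s=1: formula gives 0, g = 0 ✓
  p=0, q=0, r=1, s=0: formula gives 1, g = 1 ✓
  p=0, q=0, r=1, s=1: formula gives 1, but g = 0 ✗
A single disagreement suffices: at (0,0,1,1) they differ, so the formula does not compute g.

No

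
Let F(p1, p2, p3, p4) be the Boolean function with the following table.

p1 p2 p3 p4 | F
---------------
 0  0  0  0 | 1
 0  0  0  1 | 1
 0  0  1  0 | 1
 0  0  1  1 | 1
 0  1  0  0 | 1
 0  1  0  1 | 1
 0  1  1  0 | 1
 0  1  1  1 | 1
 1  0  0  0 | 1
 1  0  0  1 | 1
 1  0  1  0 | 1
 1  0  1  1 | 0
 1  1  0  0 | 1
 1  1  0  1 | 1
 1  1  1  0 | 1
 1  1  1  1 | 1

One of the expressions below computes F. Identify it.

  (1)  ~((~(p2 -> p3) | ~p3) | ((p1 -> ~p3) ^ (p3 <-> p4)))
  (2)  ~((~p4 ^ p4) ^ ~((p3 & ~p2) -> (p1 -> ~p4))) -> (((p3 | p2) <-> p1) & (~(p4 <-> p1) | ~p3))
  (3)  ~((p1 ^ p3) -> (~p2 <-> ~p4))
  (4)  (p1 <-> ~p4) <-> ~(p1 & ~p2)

(1): at (0,0,0,0) it gives 0, but F = 1 — eliminated.
(3): at (0,0,0,0) it gives 0, but F = 1 — eliminated.
(4): at (0,0,0,0) it gives 0, but F = 1 — eliminated.
Only (2) survives; checking it on all 16 rows confirms it matches F.

2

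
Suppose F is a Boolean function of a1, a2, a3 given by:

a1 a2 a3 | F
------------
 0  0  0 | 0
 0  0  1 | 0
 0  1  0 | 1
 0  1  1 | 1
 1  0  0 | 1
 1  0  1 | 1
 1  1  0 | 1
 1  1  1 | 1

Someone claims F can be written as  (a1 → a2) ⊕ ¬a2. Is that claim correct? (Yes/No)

Yes

Evaluate (a1 → a2) ⊕ ¬a2 on each row and compare to F:
  a1=0, a2=0, a3=0: formula gives 0, F = 0 ✓
  a1=0, a2=0, a3=1: formula gives 0, F = 0 ✓
  a1=0, a2=1, a3=0: formula gives 1, F = 1 ✓
  a1=0, a2=1, a3=1: formula gives 1, F = 1 ✓
  a1=1, a2=0, a3=0: formula gives 1, F = 1 ✓
  … (the remaining 3 rows also agree.)
No disagreement on any input; they are logically equivalent.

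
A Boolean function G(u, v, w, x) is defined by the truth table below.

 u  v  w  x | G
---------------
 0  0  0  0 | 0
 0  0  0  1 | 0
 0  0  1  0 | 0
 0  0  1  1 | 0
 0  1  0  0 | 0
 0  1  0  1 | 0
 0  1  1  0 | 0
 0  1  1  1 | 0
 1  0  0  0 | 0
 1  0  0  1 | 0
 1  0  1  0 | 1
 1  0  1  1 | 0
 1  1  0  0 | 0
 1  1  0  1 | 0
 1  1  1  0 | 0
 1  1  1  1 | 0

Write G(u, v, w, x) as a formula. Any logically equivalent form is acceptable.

Only row (1,0,1,0) gives 1. That row's minterm u·¬v·w·¬x is G directly.

G(u, v, w, x) = ((u & ~v) & w) & ~x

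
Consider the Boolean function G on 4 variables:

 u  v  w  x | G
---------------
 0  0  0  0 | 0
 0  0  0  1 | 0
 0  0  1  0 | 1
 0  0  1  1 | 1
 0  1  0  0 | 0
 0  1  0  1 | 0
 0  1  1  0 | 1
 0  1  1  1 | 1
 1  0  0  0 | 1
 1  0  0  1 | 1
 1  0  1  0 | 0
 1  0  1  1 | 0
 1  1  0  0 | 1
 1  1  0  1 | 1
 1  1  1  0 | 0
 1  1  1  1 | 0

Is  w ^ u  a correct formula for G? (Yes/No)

Test each input against both G and the formula:
  u=0, v=0, w=0, x=0: formula gives 0, G = 0 ✓
  u=0, v=0, w=0, x=1: formula gives 0, G = 0 ✓
  u=0, v=0, w=1, x=0: formula gives 1, G = 1 ✓
  u=0, v=0, w=1, x=1: formula gives 1, G = 1 ✓
  … (the remaining 12 rows also agree.)
No disagreement on any input; they are logically equivalent.

Yes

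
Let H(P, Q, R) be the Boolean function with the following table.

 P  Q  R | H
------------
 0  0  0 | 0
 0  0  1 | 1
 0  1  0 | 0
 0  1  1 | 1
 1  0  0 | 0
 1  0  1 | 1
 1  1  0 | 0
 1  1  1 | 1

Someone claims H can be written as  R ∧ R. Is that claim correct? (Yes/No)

Test each input against both H and the formula:
  P=0, Q=0, R=0: formula gives 0, H = 0 ✓
  P=0, Q=0, R=1: formula gives 1, H = 1 ✓
  P=0, Q=1, R=0: formula gives 0, H = 0 ✓
  P=0, Q=1, R=1: formula gives 1, H = 1 ✓
  P=1, Q=0, R=0: formula gives 0, H = 0 ✓
  … (the remaining 3 rows also agree.)
All 8 rows match — the expression computes H exactly.

Yes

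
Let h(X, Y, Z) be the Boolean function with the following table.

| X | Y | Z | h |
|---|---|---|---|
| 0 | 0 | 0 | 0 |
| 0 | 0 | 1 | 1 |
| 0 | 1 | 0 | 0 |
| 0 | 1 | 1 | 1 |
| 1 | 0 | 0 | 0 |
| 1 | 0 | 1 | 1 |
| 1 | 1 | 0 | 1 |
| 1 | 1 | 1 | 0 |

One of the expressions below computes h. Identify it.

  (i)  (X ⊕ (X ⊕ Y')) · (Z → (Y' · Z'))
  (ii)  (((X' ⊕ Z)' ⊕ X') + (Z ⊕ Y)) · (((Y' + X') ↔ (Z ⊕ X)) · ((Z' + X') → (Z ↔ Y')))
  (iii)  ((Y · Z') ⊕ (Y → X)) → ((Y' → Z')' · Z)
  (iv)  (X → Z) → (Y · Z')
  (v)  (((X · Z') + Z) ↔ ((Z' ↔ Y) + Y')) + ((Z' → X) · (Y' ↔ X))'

iii

(i): at (0,0,0) it gives 1, but h = 0 — eliminated.
(ii): at (0,1,1) it gives 0, but h = 1 — eliminated.
(iv): at (0,0,1) it gives 0, but h = 1 — eliminated.
(v): at (0,0,0) it gives 1, but h = 0 — eliminated.
Only (iii) survives; checking it on all 8 rows confirms it matches h.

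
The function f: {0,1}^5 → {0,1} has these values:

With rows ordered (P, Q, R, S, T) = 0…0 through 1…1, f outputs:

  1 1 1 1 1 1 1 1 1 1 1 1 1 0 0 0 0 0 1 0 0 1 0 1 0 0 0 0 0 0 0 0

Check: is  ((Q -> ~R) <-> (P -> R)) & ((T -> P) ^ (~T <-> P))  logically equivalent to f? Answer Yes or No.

No

Check the formula against f row by row:
  P=0, Q=0, R=0, S=0, T=0: formula gives 1, f = 1 ✓
  P=0, Q=0, R=0, S=0, T=1: formula gives 1, f = 1 ✓
  P=0, Q=0, R=0, S=1, T=0: formula gives 1, f = 1 ✓
  P=0, Q=0, R=0, S=1, T=1: formula gives 1, f = 1 ✓
  …
  P=0, Q=1, R=1, S=0, T=0: formula gives 0, but f = 1 ✗
Since they disagree at (0,1,1,0,0), the expression is not a correct formula for f.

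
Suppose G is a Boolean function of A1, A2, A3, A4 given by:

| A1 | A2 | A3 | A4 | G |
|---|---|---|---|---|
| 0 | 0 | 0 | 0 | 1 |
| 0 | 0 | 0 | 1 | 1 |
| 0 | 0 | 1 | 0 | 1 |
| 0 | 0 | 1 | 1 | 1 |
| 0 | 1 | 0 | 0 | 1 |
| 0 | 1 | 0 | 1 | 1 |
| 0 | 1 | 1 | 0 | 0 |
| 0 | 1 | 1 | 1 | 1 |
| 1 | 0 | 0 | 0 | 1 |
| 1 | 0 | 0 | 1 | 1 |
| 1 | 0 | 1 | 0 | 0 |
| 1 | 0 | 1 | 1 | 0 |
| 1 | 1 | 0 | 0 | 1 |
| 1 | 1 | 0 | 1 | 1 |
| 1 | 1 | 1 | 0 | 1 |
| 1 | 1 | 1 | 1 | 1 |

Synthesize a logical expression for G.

The 0-rows are (0,1,1,0), (1,0,1,0), (1,0,1,1). Take each as a conjunction (¬A1·A2·A3·¬A4, A1·¬A2·A3·¬A4, A1·¬A2·A3·A4), form their disjunction, and complement — that gives a formula that is 1 everywhere G is.

G(A1, A2, A3, A4) = ¬(((((¬A1 ∧ A2) ∧ A3) ∧ ¬A4) ∨ (((A1 ∧ ¬A2) ∧ A3) ∧ ¬A4)) ∨ (((A1 ∧ ¬A2) ∧ A3) ∧ A4))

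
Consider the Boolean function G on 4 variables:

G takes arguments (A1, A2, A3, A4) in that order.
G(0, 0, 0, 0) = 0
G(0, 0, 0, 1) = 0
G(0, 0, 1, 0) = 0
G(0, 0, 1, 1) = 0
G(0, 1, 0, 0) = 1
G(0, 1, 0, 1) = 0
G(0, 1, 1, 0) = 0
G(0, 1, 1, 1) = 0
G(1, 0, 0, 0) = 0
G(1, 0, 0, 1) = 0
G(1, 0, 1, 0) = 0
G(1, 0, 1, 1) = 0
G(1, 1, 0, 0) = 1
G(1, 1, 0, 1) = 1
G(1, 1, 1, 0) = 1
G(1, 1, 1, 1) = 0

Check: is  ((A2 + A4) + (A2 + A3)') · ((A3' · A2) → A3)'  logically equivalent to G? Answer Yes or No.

No

Evaluate ((A2 + A4) + (A2 + A3)') · ((A3' · A2) → A3)' on each row and compare to G:
  A1=0, A2=0, A3=0, A4=0: formula gives 0, G = 0 ✓
  A1=0, A2=0, A3=0, A4=1: formula gives 0, G = 0 ✓
  A1=0, A2=0, A3=1, A4=0: formula gives 0, G = 0 ✓
  A1=0, A2=0, A3=1, A4=1: formula gives 0, G = 0 ✓
  …
  A1=0, A2=1, A3=0, A4=1: formula gives 1, but G = 0 ✗
A single disagreement suffices: at (0,1,0,1) they differ, so the formula does not compute G.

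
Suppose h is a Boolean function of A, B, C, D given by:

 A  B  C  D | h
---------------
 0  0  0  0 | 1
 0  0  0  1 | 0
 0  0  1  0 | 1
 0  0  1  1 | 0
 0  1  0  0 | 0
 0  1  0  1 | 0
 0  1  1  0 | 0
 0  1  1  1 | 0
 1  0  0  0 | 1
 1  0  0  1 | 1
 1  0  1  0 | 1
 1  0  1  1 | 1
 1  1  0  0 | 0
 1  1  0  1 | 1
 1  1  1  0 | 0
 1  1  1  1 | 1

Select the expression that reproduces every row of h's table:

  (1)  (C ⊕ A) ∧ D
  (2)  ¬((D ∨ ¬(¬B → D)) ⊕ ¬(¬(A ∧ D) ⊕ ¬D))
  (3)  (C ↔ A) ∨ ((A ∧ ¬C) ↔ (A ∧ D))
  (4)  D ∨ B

(1) fails at (0,0,0,0): the formula yields 0, h is 1.
(3) fails at (0,0,0,1): the formula yields 1, h is 0.
(4) fails at (0,0,0,0): the formula yields 0, h is 1.
(2) is the remaining candidate, and it agrees with h on all 16 inputs.

2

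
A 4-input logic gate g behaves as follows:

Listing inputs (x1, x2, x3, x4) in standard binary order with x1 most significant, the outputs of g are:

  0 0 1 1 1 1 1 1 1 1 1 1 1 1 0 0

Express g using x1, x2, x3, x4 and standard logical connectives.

g(x1, x2, x3, x4) = ~((((((~x1 & ~x2) & ~x3) & ~x4) | (((~x1 & ~x2) & ~x3) & x4)) | (((x1 & x2) & x3) & ~x4)) | (((x1 & x2) & x3) & x4))

The 0-rows are (0,0,0,0), (0,0,0,1), (1,1,1,0), (1,1,1,1). Take each as a conjunction (¬x1·¬x2·¬x3·¬x4, ¬x1·¬x2·¬x3·x4, x1·x2·x3·¬x4, x1·x2·x3·x4), form their disjunction, and complement — that gives a formula that is 1 everywhere g is.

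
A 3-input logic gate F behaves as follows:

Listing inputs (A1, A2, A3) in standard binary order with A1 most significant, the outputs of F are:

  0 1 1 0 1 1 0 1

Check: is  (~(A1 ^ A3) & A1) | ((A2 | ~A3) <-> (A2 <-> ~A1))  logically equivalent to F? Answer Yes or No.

No

Test each input against both F and the formula:
  A1=0, A2=0, A3=0: formula gives 0, F = 0 ✓
  A1=0, A2=0, A3=1: formula gives 1, F = 1 ✓
  A1=0, A2=1, A3=0: formula gives 1, F = 1 ✓
  A1=0, A2=1, A3=1: formula gives 1, but F = 0 ✗
Since they disagree at (0,1,1), the expression is not a correct formula for F.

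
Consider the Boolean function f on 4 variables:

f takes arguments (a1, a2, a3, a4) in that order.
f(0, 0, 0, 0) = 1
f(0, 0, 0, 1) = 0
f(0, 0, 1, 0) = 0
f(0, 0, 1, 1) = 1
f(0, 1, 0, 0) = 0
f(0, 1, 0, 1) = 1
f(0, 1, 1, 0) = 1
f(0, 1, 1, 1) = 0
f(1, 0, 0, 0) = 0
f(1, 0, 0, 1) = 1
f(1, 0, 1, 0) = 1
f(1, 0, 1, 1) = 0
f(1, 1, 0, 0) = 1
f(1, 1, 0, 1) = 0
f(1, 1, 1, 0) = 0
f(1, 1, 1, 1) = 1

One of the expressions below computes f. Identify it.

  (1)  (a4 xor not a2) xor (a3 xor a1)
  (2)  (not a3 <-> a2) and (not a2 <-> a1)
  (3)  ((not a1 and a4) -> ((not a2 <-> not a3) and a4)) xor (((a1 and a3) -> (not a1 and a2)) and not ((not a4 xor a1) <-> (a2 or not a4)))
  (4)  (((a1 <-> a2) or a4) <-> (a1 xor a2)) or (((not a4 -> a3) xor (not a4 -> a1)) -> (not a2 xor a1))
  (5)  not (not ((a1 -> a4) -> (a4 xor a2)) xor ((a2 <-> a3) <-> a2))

1

(2) fails at (0,0,0,0): the formula yields 0, f is 1.
(3) fails at (0,0,0,1): the formula yields 1, f is 0.
(4) fails at (0,0,0,1): the formula yields 1, f is 0.
(5) fails at (0,0,0,0): the formula yields 0, f is 1.
That leaves (1). Evaluating it on every row reproduces the table of f exactly.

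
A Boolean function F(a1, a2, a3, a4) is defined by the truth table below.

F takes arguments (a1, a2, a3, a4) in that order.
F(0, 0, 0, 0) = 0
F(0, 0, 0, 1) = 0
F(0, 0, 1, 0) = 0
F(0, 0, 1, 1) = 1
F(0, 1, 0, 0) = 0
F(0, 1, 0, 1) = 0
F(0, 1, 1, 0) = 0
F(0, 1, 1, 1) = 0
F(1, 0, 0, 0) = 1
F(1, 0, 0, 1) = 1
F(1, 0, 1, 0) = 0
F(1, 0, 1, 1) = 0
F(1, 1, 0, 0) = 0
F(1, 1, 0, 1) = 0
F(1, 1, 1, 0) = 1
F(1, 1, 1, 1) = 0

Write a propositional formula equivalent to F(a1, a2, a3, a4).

The 1-rows are (0,0,1,1), (1,0,0,0), (1,0,0,1), (1,1,1,0). Each contributes one minterm — ¬a1·¬a2·a3·a4; a1·¬a2·¬a3·¬a4; a1·¬a2·¬a3·a4; a1·a2·a3·¬a4 — and their disjunction is a sum-of-products form of F.

F(a1, a2, a3, a4) = (((((NOT a1 AND NOT a2) AND a3) AND a4) OR (((a1 AND NOT a2) AND NOT a3) AND NOT a4)) OR (((a1 AND NOT a2) AND NOT a3) AND a4)) OR (((a1 AND a2) AND a3) AND NOT a4)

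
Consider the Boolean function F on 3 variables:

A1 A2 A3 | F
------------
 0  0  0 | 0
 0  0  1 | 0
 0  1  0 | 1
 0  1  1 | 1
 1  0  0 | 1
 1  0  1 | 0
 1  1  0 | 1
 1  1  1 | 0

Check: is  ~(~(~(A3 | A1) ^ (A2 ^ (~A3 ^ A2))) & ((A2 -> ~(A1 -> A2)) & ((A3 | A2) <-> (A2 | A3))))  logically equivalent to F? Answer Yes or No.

Check the formula against F row by row:
  A1=0, A2=0, A3=0: formula gives 0, F = 0 ✓
  A1=0, A2=0, A3=1: formula gives 0, F = 0 ✓
  A1=0, A2=1, A3=0: formula gives 1, F = 1 ✓
  A1=0, A2=1, A3=1: formula gives 1, F = 1 ✓
  A1=1, A2=0, A3=0: formula gives 1, F = 1 ✓
  …
  A1=1, A2=1, A3=1: formula gives 1, but F = 0 ✗
Since they disagree at (1,1,1), the expression is not a correct formula for F.

No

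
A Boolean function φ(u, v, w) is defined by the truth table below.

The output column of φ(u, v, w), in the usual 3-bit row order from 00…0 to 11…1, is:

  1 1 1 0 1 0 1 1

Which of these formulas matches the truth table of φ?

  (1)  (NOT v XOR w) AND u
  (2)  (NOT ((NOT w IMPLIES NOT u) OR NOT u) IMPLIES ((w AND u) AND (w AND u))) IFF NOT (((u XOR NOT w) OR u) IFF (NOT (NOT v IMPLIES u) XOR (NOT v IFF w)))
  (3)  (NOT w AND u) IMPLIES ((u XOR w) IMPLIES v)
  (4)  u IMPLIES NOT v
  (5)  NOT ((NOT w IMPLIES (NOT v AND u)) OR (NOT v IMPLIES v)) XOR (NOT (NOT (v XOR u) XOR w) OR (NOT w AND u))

(1) fails at (0,0,0): the formula yields 0, φ is 1.
(2) fails at (0,0,0): the formula yields 0, φ is 1.
(3) fails at (0,1,1): the formula yields 1, φ is 0.
(4) fails at (0,1,1): the formula yields 1, φ is 0.
That leaves (5). Evaluating it on every row reproduces the table of φ exactly.

5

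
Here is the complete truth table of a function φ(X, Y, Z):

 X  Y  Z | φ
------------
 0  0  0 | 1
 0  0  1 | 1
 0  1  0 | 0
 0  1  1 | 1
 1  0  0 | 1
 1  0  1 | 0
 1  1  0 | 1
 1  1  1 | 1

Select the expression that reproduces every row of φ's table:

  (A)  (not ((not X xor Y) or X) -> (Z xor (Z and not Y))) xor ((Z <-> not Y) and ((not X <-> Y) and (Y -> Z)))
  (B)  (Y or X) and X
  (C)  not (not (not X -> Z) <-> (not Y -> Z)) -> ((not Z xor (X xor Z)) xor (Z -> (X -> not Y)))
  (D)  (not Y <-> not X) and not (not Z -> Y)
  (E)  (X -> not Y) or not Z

A

(B) disagrees with φ on (0,0,0) (formula → 0, table → 1); rule it out.
(C) disagrees with φ on (0,0,0) (formula → 0, table → 1); rule it out.
(D) disagrees with φ on (0,0,1) (formula → 0, table → 1); rule it out.
(E) disagrees with φ on (0,1,0) (formula → 1, table → 0); rule it out.
Only (A) survives; checking it on all 8 rows confirms it matches φ.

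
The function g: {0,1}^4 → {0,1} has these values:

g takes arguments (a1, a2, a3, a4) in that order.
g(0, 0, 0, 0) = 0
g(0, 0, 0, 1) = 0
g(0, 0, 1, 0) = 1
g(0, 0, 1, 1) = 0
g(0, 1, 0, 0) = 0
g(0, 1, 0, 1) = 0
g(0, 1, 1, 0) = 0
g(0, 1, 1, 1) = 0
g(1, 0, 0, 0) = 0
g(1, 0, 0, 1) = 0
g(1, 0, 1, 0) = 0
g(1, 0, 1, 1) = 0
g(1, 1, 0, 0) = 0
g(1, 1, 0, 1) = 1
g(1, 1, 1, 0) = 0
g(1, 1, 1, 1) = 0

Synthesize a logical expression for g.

g=1 on 2 inputs: (0,0,1,0), (1,1,0,1). Reading each as a conjunction of literals (¬a1·¬a2·a3·¬a4, a1·a2·¬a3·a4) and taking the OR gives the canonical DNF.

g(a1, a2, a3, a4) = (((a1' · a2') · a3) · a4') + (((a1 · a2) · a3') · a4)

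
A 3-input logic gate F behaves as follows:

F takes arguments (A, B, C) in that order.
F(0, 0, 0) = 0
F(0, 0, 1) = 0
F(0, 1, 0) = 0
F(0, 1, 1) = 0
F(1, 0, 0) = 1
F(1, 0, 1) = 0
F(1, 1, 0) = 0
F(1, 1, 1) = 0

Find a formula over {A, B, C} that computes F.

F(A, B, C) = (A ∧ ¬B) ∧ ¬C

Only row (1,0,0) gives 1. That row's minterm A·¬B·¬C is F directly.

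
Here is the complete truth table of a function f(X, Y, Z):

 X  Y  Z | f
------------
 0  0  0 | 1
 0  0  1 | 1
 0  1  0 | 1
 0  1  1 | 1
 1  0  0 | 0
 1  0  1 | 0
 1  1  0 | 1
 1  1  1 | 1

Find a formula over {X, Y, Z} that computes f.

f is 0 on only 2 rows — (1,0,0), (1,0,1). Writing each as a minterm (X·¬Y·¬Z, X·¬Y·Z) and OR-ing them characterizes exactly where f=0, so f is the negation of that disjunction.

f(X, Y, Z) = (((X · Y') · Z') + ((X · Y') · Z))'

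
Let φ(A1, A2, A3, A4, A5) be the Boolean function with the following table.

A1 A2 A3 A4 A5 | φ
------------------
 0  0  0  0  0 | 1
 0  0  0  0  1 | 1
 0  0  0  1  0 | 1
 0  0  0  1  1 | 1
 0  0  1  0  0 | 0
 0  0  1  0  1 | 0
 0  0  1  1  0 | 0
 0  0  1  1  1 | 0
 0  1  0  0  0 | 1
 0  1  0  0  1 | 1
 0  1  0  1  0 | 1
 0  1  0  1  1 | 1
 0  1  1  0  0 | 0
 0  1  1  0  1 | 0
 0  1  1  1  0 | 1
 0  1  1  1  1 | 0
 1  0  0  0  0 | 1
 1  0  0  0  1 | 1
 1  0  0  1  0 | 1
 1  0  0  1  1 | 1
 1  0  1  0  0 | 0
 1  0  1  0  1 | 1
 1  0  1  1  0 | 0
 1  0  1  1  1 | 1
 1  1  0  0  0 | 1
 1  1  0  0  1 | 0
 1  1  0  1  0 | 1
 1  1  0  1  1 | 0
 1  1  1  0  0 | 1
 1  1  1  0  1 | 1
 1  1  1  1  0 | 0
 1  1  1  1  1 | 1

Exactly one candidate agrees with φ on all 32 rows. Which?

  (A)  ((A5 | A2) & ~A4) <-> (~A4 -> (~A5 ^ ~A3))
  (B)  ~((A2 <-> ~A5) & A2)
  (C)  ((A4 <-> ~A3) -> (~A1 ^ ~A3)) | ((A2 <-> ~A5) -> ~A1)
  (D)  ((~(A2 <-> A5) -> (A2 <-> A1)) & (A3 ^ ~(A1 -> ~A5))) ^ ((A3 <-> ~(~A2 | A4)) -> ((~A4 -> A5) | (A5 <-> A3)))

D

(A): at (0,0,0,1,0) it gives 0, but φ = 1 — eliminated.
(B): at (0,0,1,0,0) it gives 1, but φ = 0 — eliminated.
(C): at (0,0,1,0,0) it gives 1, but φ = 0 — eliminated.
Only (D) survives; checking it on all 32 rows confirms it matches φ.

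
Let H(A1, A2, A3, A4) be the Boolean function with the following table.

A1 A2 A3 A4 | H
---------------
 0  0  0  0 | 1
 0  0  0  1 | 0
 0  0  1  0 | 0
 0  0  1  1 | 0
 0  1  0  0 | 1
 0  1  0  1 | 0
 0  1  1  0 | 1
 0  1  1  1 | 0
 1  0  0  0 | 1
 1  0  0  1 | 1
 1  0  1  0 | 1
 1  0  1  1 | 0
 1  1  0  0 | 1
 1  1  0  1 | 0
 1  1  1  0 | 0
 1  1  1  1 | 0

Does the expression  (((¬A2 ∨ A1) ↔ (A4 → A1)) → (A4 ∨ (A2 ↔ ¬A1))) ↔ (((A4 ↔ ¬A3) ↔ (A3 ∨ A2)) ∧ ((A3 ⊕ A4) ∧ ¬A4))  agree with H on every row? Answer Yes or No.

Test each input against both H and the formula:
  A1=0, A2=0, A3=0, A4=0: formula gives 1, H = 1 ✓
  A1=0, A2=0, A3=0, A4=1: formula gives 0, H = 0 ✓
  A1=0, A2=0, A3=1, A4=0: formula gives 0, H = 0 ✓
  A1=0, A2=0, A3=1, A4=1: formula gives 0, H = 0 ✓
  A1=0, A2=1, A3=0, A4=0: formula gives 0, but H = 1 ✗
A single disagreement suffices: at (0,1,0,0) they differ, so the formula does not compute H.

No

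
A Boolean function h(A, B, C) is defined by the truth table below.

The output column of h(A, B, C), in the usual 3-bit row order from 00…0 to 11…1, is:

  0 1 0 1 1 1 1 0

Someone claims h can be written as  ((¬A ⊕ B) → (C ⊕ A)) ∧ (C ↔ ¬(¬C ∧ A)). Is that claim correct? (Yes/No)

Yes

Test each input against both h and the formula:
  A=0, B=0, C=0: formula gives 0, h = 0 ✓
  A=0, B=0, C=1: formula gives 1, h = 1 ✓
  A=0, B=1, C=0: formula gives 0, h = 0 ✓
  A=0, B=1, C=1: formula gives 1, h = 1 ✓
  A=1, B=0, C=0: formula gives 1, h = 1 ✓
  … (the remaining 3 rows also agree.)
All 8 rows match — the expression computes h exactly.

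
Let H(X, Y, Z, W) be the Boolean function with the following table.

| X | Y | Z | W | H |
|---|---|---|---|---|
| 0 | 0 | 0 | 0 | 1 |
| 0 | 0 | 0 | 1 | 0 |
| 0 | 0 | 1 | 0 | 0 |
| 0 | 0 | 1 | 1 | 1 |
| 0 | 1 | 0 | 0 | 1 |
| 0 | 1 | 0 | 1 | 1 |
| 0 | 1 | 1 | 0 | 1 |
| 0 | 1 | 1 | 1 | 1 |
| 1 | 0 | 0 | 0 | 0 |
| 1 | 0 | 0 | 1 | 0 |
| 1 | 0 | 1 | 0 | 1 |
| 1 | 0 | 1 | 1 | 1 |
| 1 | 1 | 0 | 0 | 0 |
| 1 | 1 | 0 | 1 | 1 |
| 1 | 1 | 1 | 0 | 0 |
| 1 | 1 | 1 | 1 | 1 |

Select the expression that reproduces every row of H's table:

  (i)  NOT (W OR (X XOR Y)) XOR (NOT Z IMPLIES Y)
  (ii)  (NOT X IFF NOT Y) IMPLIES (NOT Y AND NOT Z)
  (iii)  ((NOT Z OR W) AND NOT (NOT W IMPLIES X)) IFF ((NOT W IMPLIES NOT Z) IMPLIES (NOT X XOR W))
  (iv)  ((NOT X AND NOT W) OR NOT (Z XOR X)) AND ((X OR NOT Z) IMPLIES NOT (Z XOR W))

(ii) fails at (0,0,0,1): the formula yields 1, H is 0.
(iii) fails at (0,0,0,1): the formula yields 1, H is 0.
(iv) fails at (0,0,1,0): the formula yields 1, H is 0.
That leaves (i). Evaluating it on every row reproduces the table of H exactly.

i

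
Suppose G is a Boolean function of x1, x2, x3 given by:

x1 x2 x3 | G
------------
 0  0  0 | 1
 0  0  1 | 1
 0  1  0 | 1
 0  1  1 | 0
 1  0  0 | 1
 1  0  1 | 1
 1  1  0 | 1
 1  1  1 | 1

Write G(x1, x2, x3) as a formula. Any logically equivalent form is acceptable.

G(x1, x2, x3) = NOT ((NOT x1 AND x2) AND x3)

Only row (0,1,1) gives 0. So G is 1 everywhere except there — the complement of the minterm ¬x1·x2·x3.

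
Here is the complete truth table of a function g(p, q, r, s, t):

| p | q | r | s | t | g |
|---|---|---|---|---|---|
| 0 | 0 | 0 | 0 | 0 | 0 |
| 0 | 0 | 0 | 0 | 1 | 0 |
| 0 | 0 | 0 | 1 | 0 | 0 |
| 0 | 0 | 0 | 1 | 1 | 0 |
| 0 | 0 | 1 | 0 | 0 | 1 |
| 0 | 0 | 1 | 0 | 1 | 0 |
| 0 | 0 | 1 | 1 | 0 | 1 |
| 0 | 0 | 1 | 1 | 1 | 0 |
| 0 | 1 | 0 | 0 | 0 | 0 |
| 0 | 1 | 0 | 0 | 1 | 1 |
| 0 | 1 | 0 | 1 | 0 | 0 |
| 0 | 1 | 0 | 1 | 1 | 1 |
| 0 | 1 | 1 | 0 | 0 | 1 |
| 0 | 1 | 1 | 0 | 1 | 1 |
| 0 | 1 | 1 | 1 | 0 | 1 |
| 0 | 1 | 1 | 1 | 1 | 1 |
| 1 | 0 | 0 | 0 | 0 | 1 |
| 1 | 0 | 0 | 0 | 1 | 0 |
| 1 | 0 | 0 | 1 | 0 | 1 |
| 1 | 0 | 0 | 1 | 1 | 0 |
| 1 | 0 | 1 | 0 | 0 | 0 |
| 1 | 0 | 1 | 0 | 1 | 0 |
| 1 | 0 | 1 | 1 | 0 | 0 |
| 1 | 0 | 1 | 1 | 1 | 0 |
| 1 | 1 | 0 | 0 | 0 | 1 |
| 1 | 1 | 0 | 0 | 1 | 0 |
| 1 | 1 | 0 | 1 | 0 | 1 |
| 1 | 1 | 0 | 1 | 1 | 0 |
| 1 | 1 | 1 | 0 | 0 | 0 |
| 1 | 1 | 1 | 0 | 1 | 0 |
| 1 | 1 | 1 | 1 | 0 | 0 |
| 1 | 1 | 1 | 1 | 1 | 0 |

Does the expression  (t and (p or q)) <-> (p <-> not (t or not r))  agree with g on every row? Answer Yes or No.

Evaluate (t and (p or q)) <-> (p <-> not (t or not r)) on each row and compare to g:
  p=0, q=0, r=0, s=0, t=0: formula gives 0, g = 0 ✓
  p=0, q=0, r=0, s=0, t=1: formula gives 0, g = 0 ✓
  p=0, q=0, r=0, s=1, t=0: formula gives 0, g = 0 ✓
  p=0, q=0, r=0, s=1, t=1: formula gives 0, g = 0 ✓
  …and likewise for the remaining 28 rows.
All 32 rows match — the expression computes g exactly.

Yes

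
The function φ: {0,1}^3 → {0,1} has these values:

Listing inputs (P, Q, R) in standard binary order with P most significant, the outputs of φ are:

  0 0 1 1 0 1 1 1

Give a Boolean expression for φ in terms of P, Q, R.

φ(P, Q, R) = not ((((not P and not Q) and not R) or ((not P and not Q) and R)) or ((P and not Q) and not R))

The 0-rows are (0,0,0), (0,0,1), (1,0,0). Take each as a conjunction (¬P·¬Q·¬R, ¬P·¬Q·R, P·¬Q·¬R), form their disjunction, and complement — that gives a formula that is 1 everywhere φ is.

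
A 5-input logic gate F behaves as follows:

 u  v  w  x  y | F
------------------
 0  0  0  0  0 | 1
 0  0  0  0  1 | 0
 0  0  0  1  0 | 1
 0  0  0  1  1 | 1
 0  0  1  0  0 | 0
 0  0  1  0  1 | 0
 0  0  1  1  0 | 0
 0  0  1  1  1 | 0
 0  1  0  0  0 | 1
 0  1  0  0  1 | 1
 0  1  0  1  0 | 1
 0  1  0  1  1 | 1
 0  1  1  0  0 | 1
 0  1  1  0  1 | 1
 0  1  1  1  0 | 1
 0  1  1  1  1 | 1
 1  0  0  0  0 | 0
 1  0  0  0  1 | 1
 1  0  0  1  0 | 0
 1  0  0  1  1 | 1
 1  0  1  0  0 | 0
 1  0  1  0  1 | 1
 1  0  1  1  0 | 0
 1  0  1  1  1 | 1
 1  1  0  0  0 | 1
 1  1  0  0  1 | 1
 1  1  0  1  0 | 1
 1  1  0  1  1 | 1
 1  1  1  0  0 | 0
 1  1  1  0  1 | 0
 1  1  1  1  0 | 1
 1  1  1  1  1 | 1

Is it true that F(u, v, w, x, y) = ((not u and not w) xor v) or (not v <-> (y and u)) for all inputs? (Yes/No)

No

Evaluate ((not u and not w) xor v) or (not v <-> (y and u)) on each row and compare to F:
  u=0, v=0, w=0, x=0, y=0: formula gives 1, F = 1 ✓
  u=0, v=0, w=0, x=0, y=1: formula gives 1, but F = 0 ✗
Since they disagree at (0,0,0,0,1), the expression is not a correct formula for F.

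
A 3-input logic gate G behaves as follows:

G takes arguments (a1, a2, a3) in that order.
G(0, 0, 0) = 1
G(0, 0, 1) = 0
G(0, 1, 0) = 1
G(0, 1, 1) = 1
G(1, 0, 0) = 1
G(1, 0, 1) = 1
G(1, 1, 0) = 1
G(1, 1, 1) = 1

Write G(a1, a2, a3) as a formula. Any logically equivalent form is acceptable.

G is 0 on exactly one input, (0,0,1), whose minterm is ¬a1·¬a2·a3. So G is the negation of that single conjunction.

G(a1, a2, a3) = ¬((¬a1 ∧ ¬a2) ∧ a3)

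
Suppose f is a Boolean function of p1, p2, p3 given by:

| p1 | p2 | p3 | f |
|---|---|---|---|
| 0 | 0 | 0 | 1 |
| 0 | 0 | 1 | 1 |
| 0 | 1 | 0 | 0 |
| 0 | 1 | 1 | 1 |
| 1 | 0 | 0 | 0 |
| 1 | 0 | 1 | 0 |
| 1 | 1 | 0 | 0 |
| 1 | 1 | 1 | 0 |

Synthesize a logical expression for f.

The 1-rows are (0,0,0), (0,0,1), (0,1,1). Each contributes one minterm — ¬p1·¬p2·¬p3; ¬p1·¬p2·p3; ¬p1·p2·p3 — and their disjunction is a sum-of-products form of f.

f(p1, p2, p3) = (((p1' · p2') · p3') + ((p1' · p2') · p3)) + ((p1' · p2) · p3)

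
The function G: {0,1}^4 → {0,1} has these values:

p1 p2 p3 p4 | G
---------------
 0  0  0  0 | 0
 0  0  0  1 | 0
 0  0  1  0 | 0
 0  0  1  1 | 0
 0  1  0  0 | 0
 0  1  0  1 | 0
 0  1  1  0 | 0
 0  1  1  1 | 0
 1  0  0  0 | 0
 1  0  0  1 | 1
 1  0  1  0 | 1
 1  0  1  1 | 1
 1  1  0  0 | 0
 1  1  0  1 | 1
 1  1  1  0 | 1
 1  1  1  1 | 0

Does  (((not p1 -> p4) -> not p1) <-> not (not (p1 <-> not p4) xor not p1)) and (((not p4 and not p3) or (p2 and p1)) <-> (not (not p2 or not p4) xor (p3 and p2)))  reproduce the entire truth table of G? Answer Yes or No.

Evaluate (((not p1 -> p4) -> not p1) <-> not (not (p1 <-> not p4) xor not p1)) and (((not p4 and not p3) or (p2 and p1)) <-> (not (not p2 or not p4) xor (p3 and p2))) on each row and compare to G:
  p1=0, p2=0, p3=0, p4=0: formula gives 0, G = 0 ✓
  p1=0, p2=0, p3=0, p4=1: formula gives 0, G = 0 ✓
  p1=0, p2=0, p3=1, p4=0: formula gives 1, but G = 0 ✗
Since they disagree at (0,0,1,0), the expression is not a correct formula for G.

No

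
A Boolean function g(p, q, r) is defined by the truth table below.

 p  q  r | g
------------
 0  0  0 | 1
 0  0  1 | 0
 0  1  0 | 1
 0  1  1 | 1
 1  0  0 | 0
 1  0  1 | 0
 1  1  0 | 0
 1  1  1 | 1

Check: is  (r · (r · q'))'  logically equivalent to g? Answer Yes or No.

No

Test each input against both g and the formula:
  p=0, q=0, r=0: formula gives 1, g = 1 ✓
  p=0, q=0, r=1: formula gives 0, g = 0 ✓
  p=0, q=1, r=0: formula gives 1, g = 1 ✓
  p=0, q=1, r=1: formula gives 1, g = 1 ✓
  p=1, q=0, r=0: formula gives 1, but g = 0 ✗
A single disagreement suffices: at (1,0,0) they differ, so the formula does not compute g.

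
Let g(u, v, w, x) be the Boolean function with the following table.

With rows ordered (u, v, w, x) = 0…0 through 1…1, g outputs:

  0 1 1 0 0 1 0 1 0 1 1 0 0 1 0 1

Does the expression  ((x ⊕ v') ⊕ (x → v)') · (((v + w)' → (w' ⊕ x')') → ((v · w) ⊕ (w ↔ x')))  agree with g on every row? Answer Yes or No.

Check the formula against g row by row:
  u=0, v=0, w=0, x=0: formula gives 0, g = 0 ✓
  u=0, v=0, w=0, x=1: formula gives 1, g = 1 ✓
  u=0, v=0, w=1, x=0: formula gives 1, g = 1 ✓
  u=0, v=0, w=1, x=1: formula gives 0, g = 0 ✓
  …and likewise for the remaining 12 rows.
No disagreement on any input; they are logically equivalent.

Yes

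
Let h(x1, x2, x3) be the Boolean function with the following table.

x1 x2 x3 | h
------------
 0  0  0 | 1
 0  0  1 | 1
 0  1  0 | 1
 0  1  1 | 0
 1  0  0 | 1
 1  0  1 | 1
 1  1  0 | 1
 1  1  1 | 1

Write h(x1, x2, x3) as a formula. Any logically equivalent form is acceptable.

h(x1, x2, x3) = not ((not x1 and x2) and x3)

Only row (0,1,1) gives 0. So h is 1 everywhere except there — the complement of the minterm ¬x1·x2·x3.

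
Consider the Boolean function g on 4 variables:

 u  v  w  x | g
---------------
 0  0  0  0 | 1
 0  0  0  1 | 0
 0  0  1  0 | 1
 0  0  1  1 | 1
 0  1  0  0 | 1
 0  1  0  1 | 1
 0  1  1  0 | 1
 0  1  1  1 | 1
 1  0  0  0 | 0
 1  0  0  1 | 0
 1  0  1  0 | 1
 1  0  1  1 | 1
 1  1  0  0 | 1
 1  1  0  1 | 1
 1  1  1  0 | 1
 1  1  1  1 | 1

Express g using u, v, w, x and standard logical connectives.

There are just 3 zero rows: (0,0,0,1), (1,0,0,0), (1,0,0,1). Their minterms are ¬u·¬v·¬w·x, u·¬v·¬w·¬x, u·¬v·¬w·x; the OR of those covers precisely the 0-outputs, and negating it yields g.

g(u, v, w, x) = ~(((((~u & ~v) & ~w) & x) | (((u & ~v) & ~w) & ~x)) | (((u & ~v) & ~w) & x))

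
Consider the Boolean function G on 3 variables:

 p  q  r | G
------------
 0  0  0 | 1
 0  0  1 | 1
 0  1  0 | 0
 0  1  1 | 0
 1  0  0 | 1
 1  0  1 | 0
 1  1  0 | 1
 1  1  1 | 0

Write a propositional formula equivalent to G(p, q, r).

G(p, q, r) = ((((not p and not q) and not r) or ((not p and not q) and r)) or ((p and not q) and not r)) or ((p and q) and not r)

The 1-rows are (0,0,0), (0,0,1), (1,0,0), (1,1,0). Each contributes one minterm — ¬p·¬q·¬r; ¬p·¬q·r; p·¬q·¬r; p·q·¬r — and their disjunction is a sum-of-products form of G.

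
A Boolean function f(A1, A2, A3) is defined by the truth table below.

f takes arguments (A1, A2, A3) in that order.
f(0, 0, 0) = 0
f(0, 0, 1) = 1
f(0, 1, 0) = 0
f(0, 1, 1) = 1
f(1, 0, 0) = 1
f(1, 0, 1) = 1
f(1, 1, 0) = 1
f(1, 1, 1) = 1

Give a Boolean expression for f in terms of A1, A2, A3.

f(A1, A2, A3) = not (((not A1 and not A2) and not A3) or ((not A1 and A2) and not A3))

There are just 2 zero rows: (0,0,0), (0,1,0). Their minterms are ¬A1·¬A2·¬A3, ¬A1·A2·¬A3; the OR of those covers precisely the 0-outputs, and negating it yields f.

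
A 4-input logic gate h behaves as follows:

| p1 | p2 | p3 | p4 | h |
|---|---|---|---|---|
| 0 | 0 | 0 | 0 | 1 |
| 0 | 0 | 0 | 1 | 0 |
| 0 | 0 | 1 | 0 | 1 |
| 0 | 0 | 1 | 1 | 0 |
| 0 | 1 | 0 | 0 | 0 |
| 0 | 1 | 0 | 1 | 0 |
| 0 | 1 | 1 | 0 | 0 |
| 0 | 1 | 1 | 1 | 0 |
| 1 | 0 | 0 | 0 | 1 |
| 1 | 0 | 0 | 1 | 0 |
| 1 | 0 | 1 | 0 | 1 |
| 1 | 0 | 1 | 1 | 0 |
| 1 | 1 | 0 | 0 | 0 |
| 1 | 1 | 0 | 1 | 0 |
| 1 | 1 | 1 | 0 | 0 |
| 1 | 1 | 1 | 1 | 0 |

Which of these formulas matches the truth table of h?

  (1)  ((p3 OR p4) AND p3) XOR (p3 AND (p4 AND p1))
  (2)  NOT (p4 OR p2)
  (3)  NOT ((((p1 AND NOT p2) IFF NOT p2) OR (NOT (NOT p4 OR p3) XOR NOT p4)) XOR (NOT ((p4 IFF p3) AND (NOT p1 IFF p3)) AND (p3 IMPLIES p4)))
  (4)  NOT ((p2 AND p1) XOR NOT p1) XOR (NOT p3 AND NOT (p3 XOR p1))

(1) fails at (0,0,0,0): the formula yields 0, h is 1.
(3) fails at (0,0,0,1): the formula yields 1, h is 0.
(4) fails at (0,0,0,1): the formula yields 1, h is 0.
(2) is the remaining candidate, and it agrees with h on all 16 inputs.

2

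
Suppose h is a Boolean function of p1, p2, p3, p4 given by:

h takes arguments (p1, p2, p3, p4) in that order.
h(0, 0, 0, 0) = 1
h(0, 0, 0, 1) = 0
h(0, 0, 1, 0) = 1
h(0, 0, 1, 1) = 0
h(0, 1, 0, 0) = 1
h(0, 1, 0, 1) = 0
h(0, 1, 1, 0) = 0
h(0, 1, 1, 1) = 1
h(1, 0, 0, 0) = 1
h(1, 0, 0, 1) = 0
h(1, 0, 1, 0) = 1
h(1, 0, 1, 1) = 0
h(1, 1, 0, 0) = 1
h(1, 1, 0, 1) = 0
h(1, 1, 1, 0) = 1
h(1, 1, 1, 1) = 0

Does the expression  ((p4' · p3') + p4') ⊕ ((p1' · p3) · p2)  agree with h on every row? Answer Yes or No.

Yes

Test each input against both h and the formula:
  p1=0, p2=0, p3=0, p4=0: formula gives 1, h = 1 ✓
  p1=0, p2=0, p3=0, p4=1: formula gives 0, h = 0 ✓
  p1=0, p2=0, p3=1, p4=0: formula gives 1, h = 1 ✓
  p1=0, p2=0, p3=1, p4=1: formula gives 0, h = 0 ✓
  …and likewise for the remaining 12 rows.
All 16 rows match — the expression computes h exactly.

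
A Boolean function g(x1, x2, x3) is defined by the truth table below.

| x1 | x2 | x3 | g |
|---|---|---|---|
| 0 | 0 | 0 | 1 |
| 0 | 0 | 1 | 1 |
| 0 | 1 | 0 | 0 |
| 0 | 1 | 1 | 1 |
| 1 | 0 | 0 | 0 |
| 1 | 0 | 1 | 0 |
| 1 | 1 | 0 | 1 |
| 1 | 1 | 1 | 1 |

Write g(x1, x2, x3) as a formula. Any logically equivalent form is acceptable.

There are just 3 zero rows: (0,1,0), (1,0,0), (1,0,1). Their minterms are ¬x1·x2·¬x3, x1·¬x2·¬x3, x1·¬x2·x3; the OR of those covers precisely the 0-outputs, and negating it yields g.

g(x1, x2, x3) = ((((x1' · x2) · x3') + ((x1 · x2') · x3')) + ((x1 · x2') · x3))'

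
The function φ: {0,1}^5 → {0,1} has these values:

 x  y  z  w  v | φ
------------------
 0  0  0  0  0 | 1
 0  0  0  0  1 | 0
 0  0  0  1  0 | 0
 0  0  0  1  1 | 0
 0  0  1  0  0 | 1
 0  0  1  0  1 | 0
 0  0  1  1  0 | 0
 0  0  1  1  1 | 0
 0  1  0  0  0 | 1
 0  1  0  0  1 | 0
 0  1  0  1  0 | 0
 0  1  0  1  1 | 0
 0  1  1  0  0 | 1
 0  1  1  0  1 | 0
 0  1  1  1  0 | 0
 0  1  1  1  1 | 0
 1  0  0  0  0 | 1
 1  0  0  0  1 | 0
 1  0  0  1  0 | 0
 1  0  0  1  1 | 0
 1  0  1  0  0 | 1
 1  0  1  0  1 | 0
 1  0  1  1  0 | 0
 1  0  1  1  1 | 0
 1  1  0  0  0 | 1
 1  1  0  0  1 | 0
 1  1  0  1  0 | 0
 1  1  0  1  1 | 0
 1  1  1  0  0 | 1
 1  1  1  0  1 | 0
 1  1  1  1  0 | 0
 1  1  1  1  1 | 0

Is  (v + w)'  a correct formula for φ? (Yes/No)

Evaluate (v + w)' on each row and compare to φ:
  x=0, y=0, z=0, w=0, v=0: formula gives 1, φ = 1 ✓
  x=0, y=0, z=0, w=0, v=1: formula gives 0, φ = 0 ✓
  x=0, y=0, z=0, w=1, v=0: formula gives 0, φ = 0 ✓
  x=0, y=0, z=0, w=1, v=1: formula gives 0, φ = 0 ✓
  … (the remaining 28 rows also agree.)
No disagreement on any input; they are logically equivalent.

Yes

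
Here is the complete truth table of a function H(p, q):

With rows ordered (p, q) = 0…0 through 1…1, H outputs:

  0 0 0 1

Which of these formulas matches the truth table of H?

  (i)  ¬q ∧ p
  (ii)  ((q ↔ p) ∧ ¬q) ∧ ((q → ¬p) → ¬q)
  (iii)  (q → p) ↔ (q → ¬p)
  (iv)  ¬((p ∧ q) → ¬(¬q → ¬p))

iv

(i) disagrees with H on (1,0) (formula → 1, table → 0); rule it out.
(ii) disagrees with H on (0,0) (formula → 1, table → 0); rule it out.
(iii) disagrees with H on (0,0) (formula → 1, table → 0); rule it out.
(iv) is the remaining candidate, and it agrees with H on all 4 inputs.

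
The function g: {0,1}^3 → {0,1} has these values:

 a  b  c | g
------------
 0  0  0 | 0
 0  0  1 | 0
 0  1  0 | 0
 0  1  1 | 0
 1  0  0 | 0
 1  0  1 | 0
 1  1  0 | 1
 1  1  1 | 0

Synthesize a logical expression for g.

g(a, b, c) = (a and b) and not c

g is 1 on exactly one input, (1,1,0), whose minterm is a·b·¬c. So g is just that conjunction.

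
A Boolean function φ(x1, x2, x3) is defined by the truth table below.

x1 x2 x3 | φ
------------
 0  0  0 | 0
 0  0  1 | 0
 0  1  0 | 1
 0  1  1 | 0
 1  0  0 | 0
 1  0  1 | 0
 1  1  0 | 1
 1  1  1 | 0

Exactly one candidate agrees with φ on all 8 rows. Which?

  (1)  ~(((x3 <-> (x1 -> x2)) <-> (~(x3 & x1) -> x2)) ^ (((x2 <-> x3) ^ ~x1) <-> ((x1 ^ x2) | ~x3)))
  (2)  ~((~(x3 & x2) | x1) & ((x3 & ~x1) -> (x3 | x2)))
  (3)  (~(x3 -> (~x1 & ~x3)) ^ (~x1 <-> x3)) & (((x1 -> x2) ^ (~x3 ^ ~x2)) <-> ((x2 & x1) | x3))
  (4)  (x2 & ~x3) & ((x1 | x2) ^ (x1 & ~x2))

(1) fails at (0,0,1): the formula yields 1, φ is 0.
(2) fails at (0,1,0): the formula yields 0, φ is 1.
(3) fails at (0,1,0): the formula yields 0, φ is 1.
(4) is the remaining candidate, and it agrees with φ on all 8 inputs.

4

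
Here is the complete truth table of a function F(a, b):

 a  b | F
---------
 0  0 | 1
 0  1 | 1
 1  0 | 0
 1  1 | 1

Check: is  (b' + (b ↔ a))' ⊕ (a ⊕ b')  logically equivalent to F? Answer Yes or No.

Evaluate (b' + (b ↔ a))' ⊕ (a ⊕ b') on each row and compare to F:
  a=0, b=0: formula gives 1, F = 1 ✓
  a=0, b=1: formula gives 1, F = 1 ✓
  a=1, b=0: formula gives 0, F = 0 ✓
  a=1, b=1: formula gives 1, F = 1 ✓
All 4 rows match — the expression computes F exactly.

Yes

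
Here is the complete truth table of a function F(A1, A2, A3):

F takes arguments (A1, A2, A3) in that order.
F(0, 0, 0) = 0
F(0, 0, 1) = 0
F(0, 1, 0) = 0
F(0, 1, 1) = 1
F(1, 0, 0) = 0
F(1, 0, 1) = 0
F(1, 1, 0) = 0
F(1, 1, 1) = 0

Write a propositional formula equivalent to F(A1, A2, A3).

Only row (0,1,1) gives 1. That row's minterm ¬A1·A2·A3 is F directly.

F(A1, A2, A3) = (NOT A1 AND A2) AND A3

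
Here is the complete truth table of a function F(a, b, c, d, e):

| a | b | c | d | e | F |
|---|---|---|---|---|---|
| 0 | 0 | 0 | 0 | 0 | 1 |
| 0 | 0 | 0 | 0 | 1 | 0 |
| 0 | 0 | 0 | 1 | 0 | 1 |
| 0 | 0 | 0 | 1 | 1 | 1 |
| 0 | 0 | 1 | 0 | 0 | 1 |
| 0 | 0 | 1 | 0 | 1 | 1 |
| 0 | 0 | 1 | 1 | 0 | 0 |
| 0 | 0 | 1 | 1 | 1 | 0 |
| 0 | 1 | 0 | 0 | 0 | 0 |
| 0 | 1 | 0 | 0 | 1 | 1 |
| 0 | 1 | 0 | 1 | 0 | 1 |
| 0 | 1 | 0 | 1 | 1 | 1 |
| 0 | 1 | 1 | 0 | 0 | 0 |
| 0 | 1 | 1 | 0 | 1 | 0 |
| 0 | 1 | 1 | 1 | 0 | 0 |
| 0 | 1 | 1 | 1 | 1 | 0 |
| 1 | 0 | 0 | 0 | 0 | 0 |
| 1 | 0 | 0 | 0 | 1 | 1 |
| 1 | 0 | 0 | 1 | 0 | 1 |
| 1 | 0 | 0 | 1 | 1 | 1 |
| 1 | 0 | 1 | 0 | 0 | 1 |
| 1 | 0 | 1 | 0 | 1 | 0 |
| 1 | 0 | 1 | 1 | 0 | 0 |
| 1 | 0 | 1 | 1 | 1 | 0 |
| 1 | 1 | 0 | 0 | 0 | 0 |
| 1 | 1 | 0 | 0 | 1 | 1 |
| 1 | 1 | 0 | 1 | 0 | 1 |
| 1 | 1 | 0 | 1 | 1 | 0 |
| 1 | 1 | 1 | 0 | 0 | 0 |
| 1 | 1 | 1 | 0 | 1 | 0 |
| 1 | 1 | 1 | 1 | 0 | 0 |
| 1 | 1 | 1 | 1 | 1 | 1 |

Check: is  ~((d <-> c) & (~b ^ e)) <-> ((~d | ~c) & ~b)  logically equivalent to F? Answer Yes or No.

No

Check the formula against F row by row:
  a=0, b=0, c=0, d=0, e=0: formula gives 0, but F = 1 ✗
Row (0,0,0,0,0) is a counterexample, so the formula is not equivalent to F.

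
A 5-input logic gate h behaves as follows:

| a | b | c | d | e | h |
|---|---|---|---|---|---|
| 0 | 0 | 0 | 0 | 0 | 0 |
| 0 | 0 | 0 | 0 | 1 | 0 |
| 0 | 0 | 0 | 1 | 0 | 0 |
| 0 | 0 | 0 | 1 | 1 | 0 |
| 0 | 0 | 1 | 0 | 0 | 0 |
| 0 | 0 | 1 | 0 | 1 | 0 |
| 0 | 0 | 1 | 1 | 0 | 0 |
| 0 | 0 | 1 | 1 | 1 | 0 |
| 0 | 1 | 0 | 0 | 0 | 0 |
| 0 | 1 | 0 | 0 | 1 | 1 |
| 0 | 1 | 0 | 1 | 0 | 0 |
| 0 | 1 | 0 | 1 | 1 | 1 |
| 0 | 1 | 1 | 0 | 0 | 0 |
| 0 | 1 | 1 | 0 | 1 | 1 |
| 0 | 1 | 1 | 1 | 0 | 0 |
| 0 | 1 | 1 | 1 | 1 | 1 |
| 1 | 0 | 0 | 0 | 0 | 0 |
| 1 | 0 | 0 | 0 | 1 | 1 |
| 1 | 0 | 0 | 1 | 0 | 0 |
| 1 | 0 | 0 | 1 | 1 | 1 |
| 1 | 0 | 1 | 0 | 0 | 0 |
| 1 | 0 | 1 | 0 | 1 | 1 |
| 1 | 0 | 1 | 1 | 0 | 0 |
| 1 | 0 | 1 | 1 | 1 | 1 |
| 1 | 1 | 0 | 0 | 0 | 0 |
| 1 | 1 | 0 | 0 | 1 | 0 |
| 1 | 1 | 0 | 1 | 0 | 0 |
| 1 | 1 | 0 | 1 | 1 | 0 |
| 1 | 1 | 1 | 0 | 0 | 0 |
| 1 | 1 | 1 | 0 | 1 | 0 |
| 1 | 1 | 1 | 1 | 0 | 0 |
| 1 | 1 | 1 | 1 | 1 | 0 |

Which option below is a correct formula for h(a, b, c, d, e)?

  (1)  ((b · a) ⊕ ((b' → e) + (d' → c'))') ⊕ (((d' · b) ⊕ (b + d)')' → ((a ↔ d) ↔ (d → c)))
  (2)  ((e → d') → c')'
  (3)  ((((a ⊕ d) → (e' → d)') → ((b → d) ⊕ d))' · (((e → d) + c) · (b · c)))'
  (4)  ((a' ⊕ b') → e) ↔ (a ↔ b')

4

(1) fails at (0,0,0,0,0): the formula yields 1, h is 0.
(2) fails at (0,0,1,0,0): the formula yields 1, h is 0.
(3) fails at (0,0,0,0,0): the formula yields 1, h is 0.
(4) is the remaining candidate, and it agrees with h on all 32 inputs.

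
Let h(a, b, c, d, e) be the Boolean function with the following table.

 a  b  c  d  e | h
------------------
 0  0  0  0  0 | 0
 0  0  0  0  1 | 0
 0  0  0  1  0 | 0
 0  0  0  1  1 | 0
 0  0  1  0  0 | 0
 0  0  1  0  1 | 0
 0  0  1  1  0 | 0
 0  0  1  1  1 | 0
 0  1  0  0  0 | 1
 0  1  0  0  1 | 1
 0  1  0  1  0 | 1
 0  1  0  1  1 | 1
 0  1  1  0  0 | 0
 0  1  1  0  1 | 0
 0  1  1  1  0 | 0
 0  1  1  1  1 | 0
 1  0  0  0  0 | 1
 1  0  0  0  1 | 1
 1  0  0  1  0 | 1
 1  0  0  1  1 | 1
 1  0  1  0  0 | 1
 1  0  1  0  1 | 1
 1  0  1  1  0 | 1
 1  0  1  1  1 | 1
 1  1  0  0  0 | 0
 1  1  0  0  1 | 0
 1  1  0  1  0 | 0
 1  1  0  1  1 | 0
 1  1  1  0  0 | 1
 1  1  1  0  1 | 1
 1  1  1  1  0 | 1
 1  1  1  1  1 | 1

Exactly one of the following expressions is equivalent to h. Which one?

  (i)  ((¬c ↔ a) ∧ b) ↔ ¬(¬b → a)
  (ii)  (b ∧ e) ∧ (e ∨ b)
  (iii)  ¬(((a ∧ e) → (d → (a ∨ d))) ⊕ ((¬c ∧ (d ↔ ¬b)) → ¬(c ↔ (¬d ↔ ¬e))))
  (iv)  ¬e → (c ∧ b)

i

(ii): at (0,1,0,0,0) it gives 0, but h = 1 — eliminated.
(iii): at (0,0,0,0,0) it gives 1, but h = 0 — eliminated.
(iv): at (0,0,0,0,1) it gives 1, but h = 0 — eliminated.
Only (i) survives; checking it on all 32 rows confirms it matches h.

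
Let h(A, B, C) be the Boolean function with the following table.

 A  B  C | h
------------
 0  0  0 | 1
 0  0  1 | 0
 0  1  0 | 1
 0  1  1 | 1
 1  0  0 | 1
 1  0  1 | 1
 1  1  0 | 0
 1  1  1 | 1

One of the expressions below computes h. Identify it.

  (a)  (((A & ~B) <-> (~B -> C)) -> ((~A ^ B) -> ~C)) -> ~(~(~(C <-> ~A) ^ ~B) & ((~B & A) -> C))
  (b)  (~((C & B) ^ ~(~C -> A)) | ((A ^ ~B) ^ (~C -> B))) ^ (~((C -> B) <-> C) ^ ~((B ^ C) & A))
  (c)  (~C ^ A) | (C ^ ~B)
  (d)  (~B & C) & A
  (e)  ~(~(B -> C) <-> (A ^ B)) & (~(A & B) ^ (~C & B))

c

(a): at (0,0,0) it gives 0, but h = 1 — eliminated.
(b): at (0,0,1) it gives 1, but h = 0 — eliminated.
(d): at (0,0,0) it gives 0, but h = 1 — eliminated.
(e): at (0,0,0) it gives 0, but h = 1 — eliminated.
Only (c) survives; checking it on all 8 rows confirms it matches h.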